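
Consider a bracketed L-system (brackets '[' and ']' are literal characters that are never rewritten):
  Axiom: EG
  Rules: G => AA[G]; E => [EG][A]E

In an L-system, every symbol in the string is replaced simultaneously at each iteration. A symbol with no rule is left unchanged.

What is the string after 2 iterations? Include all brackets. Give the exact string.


Step 0: EG
Step 1: [EG][A]EAA[G]
Step 2: [[EG][A]EAA[G]][A][EG][A]EAA[AA[G]]

Answer: [[EG][A]EAA[G]][A][EG][A]EAA[AA[G]]


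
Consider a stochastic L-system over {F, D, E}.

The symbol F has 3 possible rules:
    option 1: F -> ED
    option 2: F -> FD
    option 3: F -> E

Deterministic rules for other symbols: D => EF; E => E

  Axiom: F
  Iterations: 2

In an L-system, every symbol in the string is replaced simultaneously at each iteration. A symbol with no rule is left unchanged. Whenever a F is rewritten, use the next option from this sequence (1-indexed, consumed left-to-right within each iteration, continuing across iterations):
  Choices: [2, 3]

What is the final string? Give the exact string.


Step 0: F
Step 1: FD  (used choices [2])
Step 2: EEF  (used choices [3])

Answer: EEF


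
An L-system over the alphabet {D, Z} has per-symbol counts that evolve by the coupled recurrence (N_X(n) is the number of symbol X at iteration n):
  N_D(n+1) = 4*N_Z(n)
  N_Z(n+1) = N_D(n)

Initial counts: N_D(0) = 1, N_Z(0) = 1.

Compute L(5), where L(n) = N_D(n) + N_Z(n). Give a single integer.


Step 0: N_D=1, N_Z=1, L=2
Step 1: N_D=4, N_Z=1, L=5
Step 2: N_D=4, N_Z=4, L=8
Step 3: N_D=16, N_Z=4, L=20
Step 4: N_D=16, N_Z=16, L=32
Step 5: N_D=64, N_Z=16, L=80

Answer: 80


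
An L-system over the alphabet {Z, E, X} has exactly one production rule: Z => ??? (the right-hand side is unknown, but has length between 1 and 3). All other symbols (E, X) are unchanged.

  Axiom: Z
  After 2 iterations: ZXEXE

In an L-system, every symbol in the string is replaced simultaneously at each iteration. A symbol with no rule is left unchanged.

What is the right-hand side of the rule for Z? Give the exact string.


Answer: ZXE

Derivation:
Trying Z => ZXE:
  Step 0: Z
  Step 1: ZXE
  Step 2: ZXEXE
Matches the given result.


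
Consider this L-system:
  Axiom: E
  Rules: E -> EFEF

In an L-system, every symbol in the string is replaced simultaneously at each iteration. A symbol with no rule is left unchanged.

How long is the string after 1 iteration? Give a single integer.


Answer: 4

Derivation:
Step 0: length = 1
Step 1: length = 4


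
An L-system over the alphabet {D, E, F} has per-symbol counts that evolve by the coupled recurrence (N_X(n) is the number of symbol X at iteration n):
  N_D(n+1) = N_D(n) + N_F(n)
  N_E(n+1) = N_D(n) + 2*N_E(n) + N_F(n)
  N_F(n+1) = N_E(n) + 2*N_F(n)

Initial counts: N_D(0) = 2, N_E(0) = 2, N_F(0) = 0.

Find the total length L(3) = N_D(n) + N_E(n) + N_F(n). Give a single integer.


Answer: 96

Derivation:
Step 0: N_D=2, N_E=2, N_F=0, L=4
Step 1: N_D=2, N_E=6, N_F=2, L=10
Step 2: N_D=4, N_E=16, N_F=10, L=30
Step 3: N_D=14, N_E=46, N_F=36, L=96


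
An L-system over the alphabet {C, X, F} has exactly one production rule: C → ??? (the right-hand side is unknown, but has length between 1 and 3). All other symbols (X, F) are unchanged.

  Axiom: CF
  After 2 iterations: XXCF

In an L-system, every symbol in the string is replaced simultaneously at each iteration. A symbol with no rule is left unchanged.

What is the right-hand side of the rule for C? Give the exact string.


Trying C → XC:
  Step 0: CF
  Step 1: XCF
  Step 2: XXCF
Matches the given result.

Answer: XC


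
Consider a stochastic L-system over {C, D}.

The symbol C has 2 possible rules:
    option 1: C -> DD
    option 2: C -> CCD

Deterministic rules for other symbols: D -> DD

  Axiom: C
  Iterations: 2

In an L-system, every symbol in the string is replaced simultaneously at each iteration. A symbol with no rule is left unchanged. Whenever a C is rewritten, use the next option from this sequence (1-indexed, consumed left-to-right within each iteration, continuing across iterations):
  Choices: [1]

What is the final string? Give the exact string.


Answer: DDDD

Derivation:
Step 0: C
Step 1: DD  (used choices [1])
Step 2: DDDD  (used choices [])


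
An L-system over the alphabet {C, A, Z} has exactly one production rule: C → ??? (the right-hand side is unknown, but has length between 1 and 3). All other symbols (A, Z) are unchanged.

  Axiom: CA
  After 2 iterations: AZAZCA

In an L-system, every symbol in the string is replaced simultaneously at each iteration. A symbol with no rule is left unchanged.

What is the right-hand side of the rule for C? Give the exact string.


Answer: AZC

Derivation:
Trying C → AZC:
  Step 0: CA
  Step 1: AZCA
  Step 2: AZAZCA
Matches the given result.


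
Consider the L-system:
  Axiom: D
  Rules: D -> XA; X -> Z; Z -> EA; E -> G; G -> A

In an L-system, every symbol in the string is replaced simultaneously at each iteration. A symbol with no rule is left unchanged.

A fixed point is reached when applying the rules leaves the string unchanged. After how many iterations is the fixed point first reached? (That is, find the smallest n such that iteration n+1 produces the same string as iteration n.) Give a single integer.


Answer: 5

Derivation:
Step 0: D
Step 1: XA
Step 2: ZA
Step 3: EAA
Step 4: GAA
Step 5: AAA
Step 6: AAA  (unchanged — fixed point at step 5)


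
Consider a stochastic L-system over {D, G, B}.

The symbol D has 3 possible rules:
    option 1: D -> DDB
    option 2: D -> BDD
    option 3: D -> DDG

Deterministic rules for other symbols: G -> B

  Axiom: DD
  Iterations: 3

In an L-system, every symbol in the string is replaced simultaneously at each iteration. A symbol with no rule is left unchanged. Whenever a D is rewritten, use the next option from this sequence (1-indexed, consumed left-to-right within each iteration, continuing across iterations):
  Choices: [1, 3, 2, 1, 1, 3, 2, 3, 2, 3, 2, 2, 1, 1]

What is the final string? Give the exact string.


Step 0: DD
Step 1: DDBDDG  (used choices [1, 3])
Step 2: BDDDDBBDDBDDGB  (used choices [2, 1, 1, 3])
Step 3: BBDDDDGBDDDDGBBBDDBDDBDDBDDBBB  (used choices [2, 3, 2, 3, 2, 2, 1, 1])

Answer: BBDDDDGBDDDDGBBBDDBDDBDDBDDBBB


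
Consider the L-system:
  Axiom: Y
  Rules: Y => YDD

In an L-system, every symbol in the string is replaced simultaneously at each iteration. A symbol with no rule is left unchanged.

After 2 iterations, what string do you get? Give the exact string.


Answer: YDDDD

Derivation:
Step 0: Y
Step 1: YDD
Step 2: YDDDD


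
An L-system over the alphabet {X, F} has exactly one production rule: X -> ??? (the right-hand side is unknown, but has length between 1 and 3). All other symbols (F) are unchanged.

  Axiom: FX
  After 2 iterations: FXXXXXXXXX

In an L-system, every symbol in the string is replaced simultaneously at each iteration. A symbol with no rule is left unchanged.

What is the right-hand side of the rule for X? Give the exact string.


Answer: XXX

Derivation:
Trying X -> XXX:
  Step 0: FX
  Step 1: FXXX
  Step 2: FXXXXXXXXX
Matches the given result.


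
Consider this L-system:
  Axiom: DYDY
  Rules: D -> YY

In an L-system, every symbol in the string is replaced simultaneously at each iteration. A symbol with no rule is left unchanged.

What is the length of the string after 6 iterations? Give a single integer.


Answer: 6

Derivation:
Step 0: length = 4
Step 1: length = 6
Step 2: length = 6
Step 3: length = 6
Step 4: length = 6
Step 5: length = 6
Step 6: length = 6


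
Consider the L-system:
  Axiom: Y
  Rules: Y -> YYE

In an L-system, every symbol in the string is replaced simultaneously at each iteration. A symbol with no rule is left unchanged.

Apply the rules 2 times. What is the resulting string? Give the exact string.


Answer: YYEYYEE

Derivation:
Step 0: Y
Step 1: YYE
Step 2: YYEYYEE


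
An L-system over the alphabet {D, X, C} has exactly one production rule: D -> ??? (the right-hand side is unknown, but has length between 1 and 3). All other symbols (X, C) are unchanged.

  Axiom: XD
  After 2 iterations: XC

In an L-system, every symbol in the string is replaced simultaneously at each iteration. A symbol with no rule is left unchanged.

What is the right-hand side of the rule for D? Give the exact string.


Answer: C

Derivation:
Trying D -> C:
  Step 0: XD
  Step 1: XC
  Step 2: XC
Matches the given result.


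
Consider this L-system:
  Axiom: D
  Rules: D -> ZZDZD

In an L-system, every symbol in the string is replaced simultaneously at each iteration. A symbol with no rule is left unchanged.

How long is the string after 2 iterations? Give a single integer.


Answer: 13

Derivation:
Step 0: length = 1
Step 1: length = 5
Step 2: length = 13


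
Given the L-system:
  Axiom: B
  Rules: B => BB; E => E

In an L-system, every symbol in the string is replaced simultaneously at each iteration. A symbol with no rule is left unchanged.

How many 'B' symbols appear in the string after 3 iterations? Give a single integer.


Answer: 8

Derivation:
Step 0: B  (1 'B')
Step 1: BB  (2 'B')
Step 2: BBBB  (4 'B')
Step 3: BBBBBBBB  (8 'B')


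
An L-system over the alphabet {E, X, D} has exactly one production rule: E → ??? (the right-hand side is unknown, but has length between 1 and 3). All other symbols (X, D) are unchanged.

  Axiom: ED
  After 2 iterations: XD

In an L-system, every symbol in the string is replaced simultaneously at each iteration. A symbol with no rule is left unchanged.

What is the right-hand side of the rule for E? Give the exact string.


Trying E → X:
  Step 0: ED
  Step 1: XD
  Step 2: XD
Matches the given result.

Answer: X


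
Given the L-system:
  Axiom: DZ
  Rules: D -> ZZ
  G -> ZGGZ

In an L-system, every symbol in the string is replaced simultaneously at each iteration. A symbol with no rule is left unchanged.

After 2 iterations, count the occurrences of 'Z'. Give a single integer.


Answer: 3

Derivation:
Step 0: DZ  (1 'Z')
Step 1: ZZZ  (3 'Z')
Step 2: ZZZ  (3 'Z')


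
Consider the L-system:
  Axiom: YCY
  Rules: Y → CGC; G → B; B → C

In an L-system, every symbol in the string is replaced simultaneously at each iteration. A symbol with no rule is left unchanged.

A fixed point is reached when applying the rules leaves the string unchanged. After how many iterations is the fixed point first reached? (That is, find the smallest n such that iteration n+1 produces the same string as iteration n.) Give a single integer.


Step 0: YCY
Step 1: CGCCCGC
Step 2: CBCCCBC
Step 3: CCCCCCC
Step 4: CCCCCCC  (unchanged — fixed point at step 3)

Answer: 3


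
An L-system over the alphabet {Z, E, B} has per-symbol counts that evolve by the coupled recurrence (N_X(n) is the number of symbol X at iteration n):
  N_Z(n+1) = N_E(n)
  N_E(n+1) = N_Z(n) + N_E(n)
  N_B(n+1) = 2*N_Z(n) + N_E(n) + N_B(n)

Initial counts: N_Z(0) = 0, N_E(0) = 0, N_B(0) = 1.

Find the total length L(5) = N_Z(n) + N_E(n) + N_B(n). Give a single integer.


Step 0: N_Z=0, N_E=0, N_B=1, L=1
Step 1: N_Z=0, N_E=0, N_B=1, L=1
Step 2: N_Z=0, N_E=0, N_B=1, L=1
Step 3: N_Z=0, N_E=0, N_B=1, L=1
Step 4: N_Z=0, N_E=0, N_B=1, L=1
Step 5: N_Z=0, N_E=0, N_B=1, L=1

Answer: 1


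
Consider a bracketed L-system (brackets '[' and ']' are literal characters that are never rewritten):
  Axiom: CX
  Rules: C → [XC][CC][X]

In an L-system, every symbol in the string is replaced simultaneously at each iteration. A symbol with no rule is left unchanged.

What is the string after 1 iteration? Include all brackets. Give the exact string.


Answer: [XC][CC][X]X

Derivation:
Step 0: CX
Step 1: [XC][CC][X]X


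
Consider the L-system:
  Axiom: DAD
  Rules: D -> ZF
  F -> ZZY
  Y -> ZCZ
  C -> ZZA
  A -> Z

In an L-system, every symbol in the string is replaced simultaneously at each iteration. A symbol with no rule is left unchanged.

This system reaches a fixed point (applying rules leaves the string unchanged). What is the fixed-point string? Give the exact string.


Answer: ZZZZZZZZZZZZZZZZZ

Derivation:
Step 0: DAD
Step 1: ZFZZF
Step 2: ZZZYZZZZY
Step 3: ZZZZCZZZZZZCZ
Step 4: ZZZZZZAZZZZZZZZAZ
Step 5: ZZZZZZZZZZZZZZZZZ
Step 6: ZZZZZZZZZZZZZZZZZ  (unchanged — fixed point at step 5)


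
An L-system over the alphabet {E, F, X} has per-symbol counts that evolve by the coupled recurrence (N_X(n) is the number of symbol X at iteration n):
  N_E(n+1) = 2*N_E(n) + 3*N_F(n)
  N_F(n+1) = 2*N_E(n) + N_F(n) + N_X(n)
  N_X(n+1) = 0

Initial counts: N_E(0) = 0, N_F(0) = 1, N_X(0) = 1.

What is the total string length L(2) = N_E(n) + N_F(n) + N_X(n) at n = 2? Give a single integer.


Answer: 20

Derivation:
Step 0: N_E=0, N_F=1, N_X=1, L=2
Step 1: N_E=3, N_F=2, N_X=0, L=5
Step 2: N_E=12, N_F=8, N_X=0, L=20


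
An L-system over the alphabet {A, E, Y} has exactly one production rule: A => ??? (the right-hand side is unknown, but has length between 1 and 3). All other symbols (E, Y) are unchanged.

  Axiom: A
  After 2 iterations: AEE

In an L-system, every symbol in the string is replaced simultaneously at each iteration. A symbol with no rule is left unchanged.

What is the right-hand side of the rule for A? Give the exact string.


Trying A => AE:
  Step 0: A
  Step 1: AE
  Step 2: AEE
Matches the given result.

Answer: AE


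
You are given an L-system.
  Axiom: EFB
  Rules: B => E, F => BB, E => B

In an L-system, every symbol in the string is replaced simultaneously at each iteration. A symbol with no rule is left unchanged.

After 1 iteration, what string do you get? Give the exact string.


Step 0: EFB
Step 1: BBBE

Answer: BBBE


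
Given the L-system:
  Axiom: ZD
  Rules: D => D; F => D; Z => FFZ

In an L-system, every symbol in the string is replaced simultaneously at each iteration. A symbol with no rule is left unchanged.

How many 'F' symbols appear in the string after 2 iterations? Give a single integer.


Answer: 2

Derivation:
Step 0: ZD  (0 'F')
Step 1: FFZD  (2 'F')
Step 2: DDFFZD  (2 'F')


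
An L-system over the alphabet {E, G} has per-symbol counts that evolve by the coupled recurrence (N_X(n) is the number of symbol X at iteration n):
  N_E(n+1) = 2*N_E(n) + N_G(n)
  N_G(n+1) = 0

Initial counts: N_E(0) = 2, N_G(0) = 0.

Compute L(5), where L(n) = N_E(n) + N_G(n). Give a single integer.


Answer: 64

Derivation:
Step 0: N_E=2, N_G=0, L=2
Step 1: N_E=4, N_G=0, L=4
Step 2: N_E=8, N_G=0, L=8
Step 3: N_E=16, N_G=0, L=16
Step 4: N_E=32, N_G=0, L=32
Step 5: N_E=64, N_G=0, L=64


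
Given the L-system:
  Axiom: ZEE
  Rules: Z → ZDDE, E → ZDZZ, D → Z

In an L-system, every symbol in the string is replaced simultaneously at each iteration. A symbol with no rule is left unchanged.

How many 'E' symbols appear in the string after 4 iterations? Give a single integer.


Answer: 50

Derivation:
Step 0: ZEE  (2 'E')
Step 1: ZDDEZDZZZDZZ  (1 'E')
Step 2: ZDDEZZZDZZZDDEZZDDEZDDEZDDEZZDDEZDDE  (7 'E')
Step 3: ZDDEZZZDZZZDDEZDDEZDDEZZDDEZDDEZDDEZZZDZZZDDEZDDEZZZDZZZDDEZZZDZZZDDEZZZDZZZDDEZDDEZZZDZZZDDEZZZDZZ  (14 'E')
Step 4: ZDDEZZZDZZZDDEZDDEZDDEZZDDEZDDEZDDEZZZDZZZDDEZZZDZZZDDEZZZDZZZDDEZDDEZZZDZZZDDEZZZDZZZDDEZZZDZZZDDEZDDEZDDEZZDDEZDDEZDDEZZZDZZZDDEZZZDZZZDDEZDDEZDDEZZDDEZDDEZDDEZZZDZZZDDEZDDEZDDEZZDDEZDDEZDDEZZZDZZZDDEZDDEZDDEZZDDEZDDEZDDEZZZDZZZDDEZZZDZZZDDEZDDEZDDEZZDDEZDDEZDDEZZZDZZZDDEZDDEZDDEZZDDEZDDE  (50 'E')


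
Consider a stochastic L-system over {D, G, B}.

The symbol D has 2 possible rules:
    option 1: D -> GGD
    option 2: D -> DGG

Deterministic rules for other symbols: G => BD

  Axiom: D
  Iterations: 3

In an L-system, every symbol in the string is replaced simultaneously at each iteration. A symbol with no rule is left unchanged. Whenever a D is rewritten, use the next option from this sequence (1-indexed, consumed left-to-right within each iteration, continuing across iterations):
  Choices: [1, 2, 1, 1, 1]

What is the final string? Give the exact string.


Answer: BGGDBGGDGGDBDBD

Derivation:
Step 0: D
Step 1: GGD  (used choices [1])
Step 2: BDBDDGG  (used choices [2])
Step 3: BGGDBGGDGGDBDBD  (used choices [1, 1, 1])


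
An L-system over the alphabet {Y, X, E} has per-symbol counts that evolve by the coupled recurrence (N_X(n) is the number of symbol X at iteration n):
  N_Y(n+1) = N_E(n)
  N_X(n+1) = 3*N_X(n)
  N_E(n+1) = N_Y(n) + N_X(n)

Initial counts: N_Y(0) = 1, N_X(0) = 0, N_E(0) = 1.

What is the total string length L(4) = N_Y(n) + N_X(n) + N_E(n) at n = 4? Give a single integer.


Step 0: N_Y=1, N_X=0, N_E=1, L=2
Step 1: N_Y=1, N_X=0, N_E=1, L=2
Step 2: N_Y=1, N_X=0, N_E=1, L=2
Step 3: N_Y=1, N_X=0, N_E=1, L=2
Step 4: N_Y=1, N_X=0, N_E=1, L=2

Answer: 2


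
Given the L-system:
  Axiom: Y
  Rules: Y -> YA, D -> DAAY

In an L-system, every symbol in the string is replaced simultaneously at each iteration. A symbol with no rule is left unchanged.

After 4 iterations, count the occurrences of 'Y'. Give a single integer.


Answer: 1

Derivation:
Step 0: Y  (1 'Y')
Step 1: YA  (1 'Y')
Step 2: YAA  (1 'Y')
Step 3: YAAA  (1 'Y')
Step 4: YAAAA  (1 'Y')


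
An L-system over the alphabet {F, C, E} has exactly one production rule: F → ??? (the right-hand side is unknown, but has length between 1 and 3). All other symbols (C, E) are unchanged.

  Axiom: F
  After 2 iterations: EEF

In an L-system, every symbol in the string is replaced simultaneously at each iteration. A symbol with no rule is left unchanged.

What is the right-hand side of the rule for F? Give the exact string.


Answer: EF

Derivation:
Trying F → EF:
  Step 0: F
  Step 1: EF
  Step 2: EEF
Matches the given result.


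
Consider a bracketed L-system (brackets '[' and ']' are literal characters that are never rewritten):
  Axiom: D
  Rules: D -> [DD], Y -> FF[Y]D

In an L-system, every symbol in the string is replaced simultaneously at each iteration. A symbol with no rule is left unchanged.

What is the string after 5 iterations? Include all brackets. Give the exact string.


Step 0: D
Step 1: [DD]
Step 2: [[DD][DD]]
Step 3: [[[DD][DD]][[DD][DD]]]
Step 4: [[[[DD][DD]][[DD][DD]]][[[DD][DD]][[DD][DD]]]]
Step 5: [[[[[DD][DD]][[DD][DD]]][[[DD][DD]][[DD][DD]]]][[[[DD][DD]][[DD][DD]]][[[DD][DD]][[DD][DD]]]]]

Answer: [[[[[DD][DD]][[DD][DD]]][[[DD][DD]][[DD][DD]]]][[[[DD][DD]][[DD][DD]]][[[DD][DD]][[DD][DD]]]]]


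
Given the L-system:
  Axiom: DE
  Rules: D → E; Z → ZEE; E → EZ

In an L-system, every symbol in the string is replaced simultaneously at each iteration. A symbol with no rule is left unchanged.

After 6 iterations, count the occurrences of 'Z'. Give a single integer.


Answer: 99

Derivation:
Step 0: DE  (0 'Z')
Step 1: EEZ  (1 'Z')
Step 2: EZEZZEE  (3 'Z')
Step 3: EZZEEEZZEEZEEEZEZ  (7 'Z')
Step 4: EZZEEZEEEZEZEZZEEZEEEZEZZEEEZEZEZZEEEZZEE  (17 'Z')
Step 5: EZZEEZEEEZEZZEEEZEZEZZEEEZZEEEZZEEZEEEZEZZEEEZEZEZZEEEZZEEZEEEZEZEZZEEEZZEEEZZEEZEEEZEZEZZEEZEEEZEZ  (41 'Z')
Step 6: EZZEEZEEEZEZZEEEZEZEZZEEEZZEEZEEEZEZEZZEEEZZEEEZZEEZEEEZEZEZZEEZEEEZEZEZZEEZEEEZEZZEEEZEZEZZEEEZZEEZEEEZEZEZZEEEZZEEEZZEEZEEEZEZEZZEEZEEEZEZZEEEZEZEZZEEEZZEEEZZEEZEEEZEZEZZEEZEEEZEZEZZEEZEEEZEZZEEEZEZEZZEEEZZEEEZZEEZEEEZEZZEEEZEZEZZEEEZZEE  (99 'Z')


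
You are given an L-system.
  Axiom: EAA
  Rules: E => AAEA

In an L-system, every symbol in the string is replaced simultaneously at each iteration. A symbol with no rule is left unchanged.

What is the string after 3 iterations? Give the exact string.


Step 0: EAA
Step 1: AAEAAA
Step 2: AAAAEAAAA
Step 3: AAAAAAEAAAAA

Answer: AAAAAAEAAAAA


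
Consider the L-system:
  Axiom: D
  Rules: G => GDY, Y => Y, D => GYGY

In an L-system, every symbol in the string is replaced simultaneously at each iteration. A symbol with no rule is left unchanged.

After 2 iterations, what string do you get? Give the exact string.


Answer: GDYYGDYY

Derivation:
Step 0: D
Step 1: GYGY
Step 2: GDYYGDYY


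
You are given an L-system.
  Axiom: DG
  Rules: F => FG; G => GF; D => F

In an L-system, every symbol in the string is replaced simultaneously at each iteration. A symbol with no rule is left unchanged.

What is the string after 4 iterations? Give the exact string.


Step 0: DG
Step 1: FGF
Step 2: FGGFFG
Step 3: FGGFGFFGFGGF
Step 4: FGGFGFFGGFFGFGGFFGGFGFFG

Answer: FGGFGFFGGFFGFGGFFGGFGFFG


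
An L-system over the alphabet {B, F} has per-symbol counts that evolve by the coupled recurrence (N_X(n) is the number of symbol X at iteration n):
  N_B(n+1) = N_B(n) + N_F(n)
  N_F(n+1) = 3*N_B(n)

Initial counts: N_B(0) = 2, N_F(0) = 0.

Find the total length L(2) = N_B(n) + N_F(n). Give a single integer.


Answer: 14

Derivation:
Step 0: N_B=2, N_F=0, L=2
Step 1: N_B=2, N_F=6, L=8
Step 2: N_B=8, N_F=6, L=14


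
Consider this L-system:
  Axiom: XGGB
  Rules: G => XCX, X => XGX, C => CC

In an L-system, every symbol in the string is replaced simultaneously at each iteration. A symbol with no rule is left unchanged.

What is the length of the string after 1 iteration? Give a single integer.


Step 0: length = 4
Step 1: length = 10

Answer: 10


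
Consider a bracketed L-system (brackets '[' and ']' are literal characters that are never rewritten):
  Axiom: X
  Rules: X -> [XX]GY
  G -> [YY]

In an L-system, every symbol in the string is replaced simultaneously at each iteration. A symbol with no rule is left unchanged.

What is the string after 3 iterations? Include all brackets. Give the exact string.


Step 0: X
Step 1: [XX]GY
Step 2: [[XX]GY[XX]GY][YY]Y
Step 3: [[[XX]GY[XX]GY][YY]Y[[XX]GY[XX]GY][YY]Y][YY]Y

Answer: [[[XX]GY[XX]GY][YY]Y[[XX]GY[XX]GY][YY]Y][YY]Y


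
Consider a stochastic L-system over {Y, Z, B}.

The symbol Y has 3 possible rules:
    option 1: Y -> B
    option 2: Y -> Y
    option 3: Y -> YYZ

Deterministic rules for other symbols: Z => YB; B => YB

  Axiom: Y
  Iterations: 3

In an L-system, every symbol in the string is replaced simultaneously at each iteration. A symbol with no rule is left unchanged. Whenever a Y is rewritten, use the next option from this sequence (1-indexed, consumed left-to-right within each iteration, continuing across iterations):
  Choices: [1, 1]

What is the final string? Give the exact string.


Step 0: Y
Step 1: B  (used choices [1])
Step 2: YB  (used choices [])
Step 3: BYB  (used choices [1])

Answer: BYB


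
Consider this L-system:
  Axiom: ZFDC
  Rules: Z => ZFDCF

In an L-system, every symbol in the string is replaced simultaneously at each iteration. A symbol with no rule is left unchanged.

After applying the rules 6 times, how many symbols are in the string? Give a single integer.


Answer: 28

Derivation:
Step 0: length = 4
Step 1: length = 8
Step 2: length = 12
Step 3: length = 16
Step 4: length = 20
Step 5: length = 24
Step 6: length = 28


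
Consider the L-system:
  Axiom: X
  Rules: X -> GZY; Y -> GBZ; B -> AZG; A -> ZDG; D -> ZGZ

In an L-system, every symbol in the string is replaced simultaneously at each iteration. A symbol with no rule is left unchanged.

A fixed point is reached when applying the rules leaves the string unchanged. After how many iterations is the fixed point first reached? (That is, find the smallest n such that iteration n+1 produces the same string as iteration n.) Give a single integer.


Step 0: X
Step 1: GZY
Step 2: GZGBZ
Step 3: GZGAZGZ
Step 4: GZGZDGZGZ
Step 5: GZGZZGZGZGZ
Step 6: GZGZZGZGZGZ  (unchanged — fixed point at step 5)

Answer: 5


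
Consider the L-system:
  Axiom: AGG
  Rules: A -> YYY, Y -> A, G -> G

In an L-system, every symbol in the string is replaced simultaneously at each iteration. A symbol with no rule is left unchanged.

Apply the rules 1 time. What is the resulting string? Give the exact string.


Step 0: AGG
Step 1: YYYGG

Answer: YYYGG


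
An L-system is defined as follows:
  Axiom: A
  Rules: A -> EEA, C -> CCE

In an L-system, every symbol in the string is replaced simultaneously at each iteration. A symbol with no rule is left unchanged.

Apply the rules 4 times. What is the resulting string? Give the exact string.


Step 0: A
Step 1: EEA
Step 2: EEEEA
Step 3: EEEEEEA
Step 4: EEEEEEEEA

Answer: EEEEEEEEA


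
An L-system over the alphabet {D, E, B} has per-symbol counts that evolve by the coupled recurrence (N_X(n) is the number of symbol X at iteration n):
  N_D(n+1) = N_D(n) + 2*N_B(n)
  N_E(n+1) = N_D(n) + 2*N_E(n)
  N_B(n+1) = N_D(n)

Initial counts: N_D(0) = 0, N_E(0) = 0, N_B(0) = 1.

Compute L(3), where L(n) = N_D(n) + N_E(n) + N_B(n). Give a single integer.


Step 0: N_D=0, N_E=0, N_B=1, L=1
Step 1: N_D=2, N_E=0, N_B=0, L=2
Step 2: N_D=2, N_E=2, N_B=2, L=6
Step 3: N_D=6, N_E=6, N_B=2, L=14

Answer: 14


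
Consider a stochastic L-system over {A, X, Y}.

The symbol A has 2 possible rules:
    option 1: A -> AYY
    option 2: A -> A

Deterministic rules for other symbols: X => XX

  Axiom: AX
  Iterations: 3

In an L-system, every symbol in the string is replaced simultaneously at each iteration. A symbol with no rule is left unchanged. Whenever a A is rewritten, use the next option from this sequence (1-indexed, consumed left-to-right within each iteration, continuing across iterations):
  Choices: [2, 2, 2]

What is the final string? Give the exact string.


Answer: AXXXXXXXX

Derivation:
Step 0: AX
Step 1: AXX  (used choices [2])
Step 2: AXXXX  (used choices [2])
Step 3: AXXXXXXXX  (used choices [2])


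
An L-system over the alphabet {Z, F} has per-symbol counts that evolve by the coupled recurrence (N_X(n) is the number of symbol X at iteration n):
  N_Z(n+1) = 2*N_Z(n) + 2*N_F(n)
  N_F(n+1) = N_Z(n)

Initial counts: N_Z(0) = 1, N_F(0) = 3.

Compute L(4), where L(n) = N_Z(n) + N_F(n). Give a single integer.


Answer: 192

Derivation:
Step 0: N_Z=1, N_F=3, L=4
Step 1: N_Z=8, N_F=1, L=9
Step 2: N_Z=18, N_F=8, L=26
Step 3: N_Z=52, N_F=18, L=70
Step 4: N_Z=140, N_F=52, L=192


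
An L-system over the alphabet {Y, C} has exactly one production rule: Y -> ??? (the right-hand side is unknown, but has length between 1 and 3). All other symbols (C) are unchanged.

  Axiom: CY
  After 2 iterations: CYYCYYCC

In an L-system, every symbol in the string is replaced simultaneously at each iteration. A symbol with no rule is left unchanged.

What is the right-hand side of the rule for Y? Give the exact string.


Trying Y -> YYC:
  Step 0: CY
  Step 1: CYYC
  Step 2: CYYCYYCC
Matches the given result.

Answer: YYC


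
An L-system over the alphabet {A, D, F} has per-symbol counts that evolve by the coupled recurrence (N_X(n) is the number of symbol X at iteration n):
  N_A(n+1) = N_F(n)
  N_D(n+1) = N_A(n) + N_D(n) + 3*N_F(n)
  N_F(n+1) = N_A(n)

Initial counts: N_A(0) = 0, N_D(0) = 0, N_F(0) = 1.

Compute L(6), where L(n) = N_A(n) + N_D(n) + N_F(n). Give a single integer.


Answer: 13

Derivation:
Step 0: N_A=0, N_D=0, N_F=1, L=1
Step 1: N_A=1, N_D=3, N_F=0, L=4
Step 2: N_A=0, N_D=4, N_F=1, L=5
Step 3: N_A=1, N_D=7, N_F=0, L=8
Step 4: N_A=0, N_D=8, N_F=1, L=9
Step 5: N_A=1, N_D=11, N_F=0, L=12
Step 6: N_A=0, N_D=12, N_F=1, L=13


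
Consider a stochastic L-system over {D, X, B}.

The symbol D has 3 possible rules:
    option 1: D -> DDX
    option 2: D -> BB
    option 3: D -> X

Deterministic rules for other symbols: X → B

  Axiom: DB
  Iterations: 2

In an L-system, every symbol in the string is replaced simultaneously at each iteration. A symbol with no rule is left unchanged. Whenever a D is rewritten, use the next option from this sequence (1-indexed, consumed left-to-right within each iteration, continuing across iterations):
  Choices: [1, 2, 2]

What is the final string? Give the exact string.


Step 0: DB
Step 1: DDXB  (used choices [1])
Step 2: BBBBBB  (used choices [2, 2])

Answer: BBBBBB


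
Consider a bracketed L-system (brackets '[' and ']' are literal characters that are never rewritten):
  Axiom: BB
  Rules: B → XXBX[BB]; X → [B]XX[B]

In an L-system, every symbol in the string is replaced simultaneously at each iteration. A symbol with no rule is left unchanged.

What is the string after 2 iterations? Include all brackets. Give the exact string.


Answer: [B]XX[B][B]XX[B]XXBX[BB][B]XX[B][XXBX[BB]XXBX[BB]][B]XX[B][B]XX[B]XXBX[BB][B]XX[B][XXBX[BB]XXBX[BB]]

Derivation:
Step 0: BB
Step 1: XXBX[BB]XXBX[BB]
Step 2: [B]XX[B][B]XX[B]XXBX[BB][B]XX[B][XXBX[BB]XXBX[BB]][B]XX[B][B]XX[B]XXBX[BB][B]XX[B][XXBX[BB]XXBX[BB]]


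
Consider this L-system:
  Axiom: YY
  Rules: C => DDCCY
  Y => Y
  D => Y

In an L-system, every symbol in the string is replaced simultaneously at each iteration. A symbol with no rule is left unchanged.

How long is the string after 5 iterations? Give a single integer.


Answer: 2

Derivation:
Step 0: length = 2
Step 1: length = 2
Step 2: length = 2
Step 3: length = 2
Step 4: length = 2
Step 5: length = 2


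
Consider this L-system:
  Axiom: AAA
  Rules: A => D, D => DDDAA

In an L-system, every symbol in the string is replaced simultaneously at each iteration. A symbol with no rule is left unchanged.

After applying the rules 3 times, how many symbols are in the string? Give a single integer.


Step 0: length = 3
Step 1: length = 3
Step 2: length = 15
Step 3: length = 51

Answer: 51


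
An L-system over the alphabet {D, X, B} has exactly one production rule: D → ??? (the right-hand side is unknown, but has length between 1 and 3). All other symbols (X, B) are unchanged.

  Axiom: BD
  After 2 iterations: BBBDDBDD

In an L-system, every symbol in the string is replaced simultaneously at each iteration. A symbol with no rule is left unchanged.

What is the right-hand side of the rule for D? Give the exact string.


Answer: BDD

Derivation:
Trying D → BDD:
  Step 0: BD
  Step 1: BBDD
  Step 2: BBBDDBDD
Matches the given result.


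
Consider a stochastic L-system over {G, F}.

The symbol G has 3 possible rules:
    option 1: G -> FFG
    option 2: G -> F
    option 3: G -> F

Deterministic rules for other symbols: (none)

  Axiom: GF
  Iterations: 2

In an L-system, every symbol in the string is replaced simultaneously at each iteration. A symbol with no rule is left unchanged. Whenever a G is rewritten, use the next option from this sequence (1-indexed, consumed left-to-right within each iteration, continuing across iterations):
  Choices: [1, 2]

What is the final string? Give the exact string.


Answer: FFFF

Derivation:
Step 0: GF
Step 1: FFGF  (used choices [1])
Step 2: FFFF  (used choices [2])


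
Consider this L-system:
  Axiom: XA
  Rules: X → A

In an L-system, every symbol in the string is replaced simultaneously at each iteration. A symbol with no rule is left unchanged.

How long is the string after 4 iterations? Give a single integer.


Answer: 2

Derivation:
Step 0: length = 2
Step 1: length = 2
Step 2: length = 2
Step 3: length = 2
Step 4: length = 2


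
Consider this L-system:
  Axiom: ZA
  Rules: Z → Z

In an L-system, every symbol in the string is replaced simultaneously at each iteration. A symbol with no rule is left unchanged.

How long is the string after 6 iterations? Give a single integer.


Step 0: length = 2
Step 1: length = 2
Step 2: length = 2
Step 3: length = 2
Step 4: length = 2
Step 5: length = 2
Step 6: length = 2

Answer: 2


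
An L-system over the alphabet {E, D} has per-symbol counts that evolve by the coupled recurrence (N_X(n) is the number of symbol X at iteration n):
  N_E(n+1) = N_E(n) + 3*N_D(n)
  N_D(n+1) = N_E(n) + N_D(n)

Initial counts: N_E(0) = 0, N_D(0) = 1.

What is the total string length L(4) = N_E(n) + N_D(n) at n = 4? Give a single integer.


Answer: 76

Derivation:
Step 0: N_E=0, N_D=1, L=1
Step 1: N_E=3, N_D=1, L=4
Step 2: N_E=6, N_D=4, L=10
Step 3: N_E=18, N_D=10, L=28
Step 4: N_E=48, N_D=28, L=76


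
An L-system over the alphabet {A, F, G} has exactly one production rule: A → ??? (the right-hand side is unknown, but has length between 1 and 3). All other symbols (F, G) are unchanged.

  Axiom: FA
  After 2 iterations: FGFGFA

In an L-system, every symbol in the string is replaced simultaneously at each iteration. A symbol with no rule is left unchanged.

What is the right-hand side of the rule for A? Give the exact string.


Trying A → GFA:
  Step 0: FA
  Step 1: FGFA
  Step 2: FGFGFA
Matches the given result.

Answer: GFA


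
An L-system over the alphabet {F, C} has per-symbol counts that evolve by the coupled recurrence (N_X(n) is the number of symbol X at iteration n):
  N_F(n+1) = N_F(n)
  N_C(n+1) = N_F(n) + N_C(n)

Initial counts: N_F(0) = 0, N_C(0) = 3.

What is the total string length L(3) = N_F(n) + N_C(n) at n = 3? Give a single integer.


Answer: 3

Derivation:
Step 0: N_F=0, N_C=3, L=3
Step 1: N_F=0, N_C=3, L=3
Step 2: N_F=0, N_C=3, L=3
Step 3: N_F=0, N_C=3, L=3


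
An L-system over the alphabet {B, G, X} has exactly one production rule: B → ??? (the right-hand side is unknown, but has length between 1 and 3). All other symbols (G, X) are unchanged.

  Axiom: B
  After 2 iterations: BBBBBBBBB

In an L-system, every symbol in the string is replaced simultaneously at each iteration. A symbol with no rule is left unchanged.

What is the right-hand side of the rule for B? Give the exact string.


Trying B → BBB:
  Step 0: B
  Step 1: BBB
  Step 2: BBBBBBBBB
Matches the given result.

Answer: BBB


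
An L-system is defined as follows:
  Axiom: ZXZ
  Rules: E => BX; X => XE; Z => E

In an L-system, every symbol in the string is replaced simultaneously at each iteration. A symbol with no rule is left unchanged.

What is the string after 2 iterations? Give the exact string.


Step 0: ZXZ
Step 1: EXEE
Step 2: BXXEBXBX

Answer: BXXEBXBX


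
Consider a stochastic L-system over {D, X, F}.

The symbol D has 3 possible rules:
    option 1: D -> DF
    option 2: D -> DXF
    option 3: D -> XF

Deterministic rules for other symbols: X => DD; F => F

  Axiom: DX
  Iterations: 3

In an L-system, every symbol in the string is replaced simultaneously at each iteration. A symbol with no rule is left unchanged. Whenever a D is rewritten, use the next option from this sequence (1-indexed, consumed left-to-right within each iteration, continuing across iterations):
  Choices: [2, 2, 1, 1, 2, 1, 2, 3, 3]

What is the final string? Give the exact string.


Answer: DXFDDFDFDXFFXFFXFF

Derivation:
Step 0: DX
Step 1: DXFDD  (used choices [2])
Step 2: DXFDDFDFDF  (used choices [2, 1, 1])
Step 3: DXFDDFDFDXFFXFFXFF  (used choices [2, 1, 2, 3, 3])


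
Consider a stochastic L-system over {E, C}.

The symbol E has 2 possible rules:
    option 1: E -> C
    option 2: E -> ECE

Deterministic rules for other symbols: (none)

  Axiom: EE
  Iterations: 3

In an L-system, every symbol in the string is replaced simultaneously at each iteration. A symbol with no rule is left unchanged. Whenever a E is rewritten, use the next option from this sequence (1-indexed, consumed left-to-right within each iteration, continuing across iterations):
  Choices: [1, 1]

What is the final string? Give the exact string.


Answer: CC

Derivation:
Step 0: EE
Step 1: CC  (used choices [1, 1])
Step 2: CC  (used choices [])
Step 3: CC  (used choices [])


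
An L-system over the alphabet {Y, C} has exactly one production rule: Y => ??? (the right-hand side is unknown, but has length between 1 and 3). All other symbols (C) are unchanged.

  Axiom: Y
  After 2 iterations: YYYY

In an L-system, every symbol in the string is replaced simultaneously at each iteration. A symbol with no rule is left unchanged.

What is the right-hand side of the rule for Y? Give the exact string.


Answer: YY

Derivation:
Trying Y => YY:
  Step 0: Y
  Step 1: YY
  Step 2: YYYY
Matches the given result.


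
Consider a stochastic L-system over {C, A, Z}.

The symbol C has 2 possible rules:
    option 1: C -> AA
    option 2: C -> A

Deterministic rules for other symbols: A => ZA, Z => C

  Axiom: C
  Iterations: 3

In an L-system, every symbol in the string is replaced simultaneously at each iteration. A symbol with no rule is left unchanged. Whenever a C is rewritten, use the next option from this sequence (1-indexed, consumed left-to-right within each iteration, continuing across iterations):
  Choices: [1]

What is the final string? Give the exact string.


Answer: CZACZA

Derivation:
Step 0: C
Step 1: AA  (used choices [1])
Step 2: ZAZA  (used choices [])
Step 3: CZACZA  (used choices [])


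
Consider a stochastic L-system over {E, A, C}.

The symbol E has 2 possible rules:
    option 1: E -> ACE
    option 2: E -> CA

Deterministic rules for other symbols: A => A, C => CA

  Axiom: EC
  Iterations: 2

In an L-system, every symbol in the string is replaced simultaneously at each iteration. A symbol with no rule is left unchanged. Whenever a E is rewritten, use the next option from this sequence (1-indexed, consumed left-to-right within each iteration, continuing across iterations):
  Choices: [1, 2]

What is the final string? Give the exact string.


Answer: ACACACAA

Derivation:
Step 0: EC
Step 1: ACECA  (used choices [1])
Step 2: ACACACAA  (used choices [2])


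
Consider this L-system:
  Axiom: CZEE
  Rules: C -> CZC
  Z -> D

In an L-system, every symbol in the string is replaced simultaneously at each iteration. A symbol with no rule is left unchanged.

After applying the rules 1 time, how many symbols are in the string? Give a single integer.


Answer: 6

Derivation:
Step 0: length = 4
Step 1: length = 6


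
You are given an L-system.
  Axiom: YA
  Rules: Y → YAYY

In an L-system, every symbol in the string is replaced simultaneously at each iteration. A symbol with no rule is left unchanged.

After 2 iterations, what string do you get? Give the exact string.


Step 0: YA
Step 1: YAYYA
Step 2: YAYYAYAYYYAYYA

Answer: YAYYAYAYYYAYYA


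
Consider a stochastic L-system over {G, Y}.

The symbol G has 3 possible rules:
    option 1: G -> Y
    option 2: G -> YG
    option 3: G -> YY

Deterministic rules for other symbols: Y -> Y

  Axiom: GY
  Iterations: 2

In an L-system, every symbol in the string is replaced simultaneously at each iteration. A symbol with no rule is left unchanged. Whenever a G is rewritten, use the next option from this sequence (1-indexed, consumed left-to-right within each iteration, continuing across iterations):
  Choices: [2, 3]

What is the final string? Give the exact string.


Step 0: GY
Step 1: YGY  (used choices [2])
Step 2: YYYY  (used choices [3])

Answer: YYYY


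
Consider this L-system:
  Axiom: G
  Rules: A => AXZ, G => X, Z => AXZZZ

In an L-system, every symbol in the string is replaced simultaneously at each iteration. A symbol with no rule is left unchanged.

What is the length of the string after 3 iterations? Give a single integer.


Step 0: length = 1
Step 1: length = 1
Step 2: length = 1
Step 3: length = 1

Answer: 1


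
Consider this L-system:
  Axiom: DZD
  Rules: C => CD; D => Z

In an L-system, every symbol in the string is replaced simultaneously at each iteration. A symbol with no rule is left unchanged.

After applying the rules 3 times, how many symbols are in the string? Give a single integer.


Step 0: length = 3
Step 1: length = 3
Step 2: length = 3
Step 3: length = 3

Answer: 3


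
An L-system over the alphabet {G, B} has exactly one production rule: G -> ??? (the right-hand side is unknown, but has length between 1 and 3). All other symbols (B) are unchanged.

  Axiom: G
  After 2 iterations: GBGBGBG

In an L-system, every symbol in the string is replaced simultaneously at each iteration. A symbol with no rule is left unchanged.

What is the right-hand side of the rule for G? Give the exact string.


Trying G -> GBG:
  Step 0: G
  Step 1: GBG
  Step 2: GBGBGBG
Matches the given result.

Answer: GBG


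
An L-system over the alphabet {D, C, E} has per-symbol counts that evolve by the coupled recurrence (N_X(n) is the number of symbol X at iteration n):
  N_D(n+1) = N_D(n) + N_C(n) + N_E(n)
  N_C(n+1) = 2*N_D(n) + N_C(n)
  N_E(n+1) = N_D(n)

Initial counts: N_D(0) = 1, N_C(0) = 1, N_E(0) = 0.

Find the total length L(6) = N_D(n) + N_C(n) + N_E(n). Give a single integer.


Step 0: N_D=1, N_C=1, N_E=0, L=2
Step 1: N_D=2, N_C=3, N_E=1, L=6
Step 2: N_D=6, N_C=7, N_E=2, L=15
Step 3: N_D=15, N_C=19, N_E=6, L=40
Step 4: N_D=40, N_C=49, N_E=15, L=104
Step 5: N_D=104, N_C=129, N_E=40, L=273
Step 6: N_D=273, N_C=337, N_E=104, L=714

Answer: 714
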